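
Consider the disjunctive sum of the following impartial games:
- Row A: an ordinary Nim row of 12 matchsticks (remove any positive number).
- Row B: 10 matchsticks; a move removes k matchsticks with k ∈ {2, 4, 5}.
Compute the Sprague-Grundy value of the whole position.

13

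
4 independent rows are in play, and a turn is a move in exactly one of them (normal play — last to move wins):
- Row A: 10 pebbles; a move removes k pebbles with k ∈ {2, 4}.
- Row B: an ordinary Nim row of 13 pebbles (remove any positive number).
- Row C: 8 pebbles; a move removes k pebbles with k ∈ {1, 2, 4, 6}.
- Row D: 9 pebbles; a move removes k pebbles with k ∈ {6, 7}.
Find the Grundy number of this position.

14

For row A, compute g(0), g(1), … with moves {2, 4}:
g(0) = mex{} = 0
g(1) = mex{} = 0
g(2) = mex{0} = 1
g(3) = mex{0} = 1
g(4) = mex{0,1} = 2
g(5) = mex{0,1} = 2
g(6) = mex{1,2} = 0
g(7) = mex{1,2} = 0
g(8) = mex{0,2} = 1
g(9) = mex{0,2} = 1
g(10) = mex{0,1} = 2
So g(10) = 2.
Row B is a plain Nim row of size 13, so its Grundy value is 13.
Build the Grundy sequence for row C with g(k) = mex{g(k−s) : s ∈ {1, 2, 4, 6}, s ≤ k}:
g(0) = mex{} = 0
g(1) = mex{0} = 1
g(2) = mex{0,1} = 2
g(3) = mex{1,2} = 0
g(4) = mex{0,2} = 1
g(5) = mex{0,1} = 2
g(6) = mex{0,1,2} = 3
g(7) = mex{0,1,2,3} = 4
g(8) = mex{1,2,3,4} = 0
So g(8) = 0.
Grundy values for row D (subtraction set {6, 7}):
g(0) = mex{} = 0
g(1) = mex{} = 0
g(2) = mex{} = 0
g(3) = mex{} = 0
g(4) = mex{} = 0
g(5) = mex{} = 0
g(6) = mex{0} = 1
g(7) = mex{0} = 1
g(8) = mex{0} = 1
g(9) = mex{0} = 1
So g(9) = 1.
By the Sprague-Grundy theorem, the Grundy value of a sum of independent games is the XOR of the component values.
Combined value = 2 XOR 13 XOR 0 XOR 1 = 14.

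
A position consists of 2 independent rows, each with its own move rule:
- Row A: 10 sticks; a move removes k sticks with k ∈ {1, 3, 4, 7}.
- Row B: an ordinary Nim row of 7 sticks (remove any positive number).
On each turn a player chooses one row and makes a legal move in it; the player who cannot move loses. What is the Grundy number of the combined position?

Grundy values for row A (subtraction set {1, 3, 4, 7}):
g(0) = mex{} = 0
g(1) = mex{0} = 1
g(2) = mex{1} = 0
g(3) = mex{0} = 1
g(4) = mex{0,1} = 2
g(5) = mex{0,1,2} = 3
g(6) = mex{0,1,3} = 2
g(7) = mex{0,1,2} = 3
g(8) = mex{1,2,3} = 0
g(9) = mex{0,2,3} = 1
g(10) = mex{1,2,3} = 0
So g(10) = 0.
Row B is a plain Nim row of size 7, so its Grundy value is 7.
The value of a disjunctive sum is the nim-sum of the parts.
Combined value = 0 ⊕ 7 = 7.

7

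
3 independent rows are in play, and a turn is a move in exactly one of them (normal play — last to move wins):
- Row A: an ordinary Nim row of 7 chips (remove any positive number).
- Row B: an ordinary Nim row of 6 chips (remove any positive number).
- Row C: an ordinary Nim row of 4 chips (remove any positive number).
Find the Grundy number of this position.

5

Row A is a plain Nim row of size 7, so its Grundy value is 7.
Row B is a plain Nim row of size 6, so its Grundy value is 6.
Row C is a plain Nim row of size 4, so its Grundy value is 4.
By the Sprague-Grundy theorem, the Grundy value of a sum of independent games is the XOR of the component values.
Combined value = 7 XOR 6 XOR 4 = 5.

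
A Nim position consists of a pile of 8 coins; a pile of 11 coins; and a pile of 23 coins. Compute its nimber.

Nim-sum: 8 XOR 11 XOR 23 = 20.

20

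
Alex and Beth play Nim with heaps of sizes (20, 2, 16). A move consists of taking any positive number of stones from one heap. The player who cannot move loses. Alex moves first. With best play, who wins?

Compute the nim-sum pairwise:
20 ^ 2 = 22
22 ^ 16 = 6
The nim-sum is 6 ≠ 0, so this is an N-position: the player to move can win; Alex has a winning move.

Alex wins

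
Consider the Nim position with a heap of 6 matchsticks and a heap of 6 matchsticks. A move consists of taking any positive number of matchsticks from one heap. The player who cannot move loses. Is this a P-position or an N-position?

Nim-sum: 6 XOR 6 = 0.
The nim-sum is 0, so this is a P-position: the player to move is in a losing position under optimal play.

P-position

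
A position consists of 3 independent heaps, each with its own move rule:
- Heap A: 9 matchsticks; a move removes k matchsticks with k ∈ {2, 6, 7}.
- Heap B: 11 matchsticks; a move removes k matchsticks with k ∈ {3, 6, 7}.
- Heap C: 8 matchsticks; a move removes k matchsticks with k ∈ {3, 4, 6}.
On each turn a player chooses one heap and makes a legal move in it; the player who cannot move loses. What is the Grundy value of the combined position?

Build the Grundy sequence for heap A with g(k) = mex{g(k−s) : s ∈ {2, 6, 7}, s ≤ k}:
g(0) = mex{} = 0
g(1) = mex{} = 0
g(2) = mex{0} = 1
g(3) = mex{0} = 1
g(4) = mex{1} = 0
g(5) = mex{1} = 0
g(6) = mex{0} = 1
g(7) = mex{0} = 1
g(8) = mex{0,1} = 2
g(9) = mex{1} = 0
So g(9) = 0.
Grundy values for heap B (subtraction set {3, 6, 7}):
g(0) = mex{} = 0
g(1) = mex{} = 0
g(2) = mex{} = 0
g(3) = mex{0} = 1
g(4) = mex{0} = 1
g(5) = mex{0} = 1
g(6) = mex{0,1} = 2
g(7) = mex{0,1} = 2
g(8) = mex{0,1} = 2
g(9) = mex{0,1,2} = 3
g(10) = mex{1,2} = 0
g(11) = mex{1,2} = 0
So g(11) = 0.
For heap C, compute g(0), g(1), … with moves {3, 4, 6}:
k:     0  1  2  3  4  5  6  7  8
g(k):  0  0  0  1  1  1  2  2  2
So g(8) = 2.
By the Sprague-Grundy theorem, the Grundy value of a sum of independent games is the XOR of the component values.
Combined value = 0 ⊕ 0 ⊕ 2 = 2.

2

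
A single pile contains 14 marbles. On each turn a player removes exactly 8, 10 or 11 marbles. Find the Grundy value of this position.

Build the Grundy sequence with g(k) = mex{g(k−s) : s ∈ {8, 10, 11}, s ≤ k}:
k:     0  1  2  3  4  5  6  7  8  9 10 11 12 13 14
g(k):  0  0  0  0  0  0  0  0  1  1  1  1  1  1  1
So g(14) = 1.

1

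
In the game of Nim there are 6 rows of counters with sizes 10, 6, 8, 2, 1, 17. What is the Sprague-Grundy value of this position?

22

Compute the nim-sum pairwise:
10 ^ 6 = 12
12 ^ 8 = 4
4 ^ 2 = 6
6 ^ 1 = 7
7 ^ 17 = 22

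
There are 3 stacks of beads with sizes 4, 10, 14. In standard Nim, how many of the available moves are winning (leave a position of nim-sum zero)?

In binary:
  0100  (4)
  1010  (10)
  1110  (14)
  ----
  0000  (0)
The nim-sum is already 0, so every move leaves a nonzero nim-sum — there are no winning moves.

0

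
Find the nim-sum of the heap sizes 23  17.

6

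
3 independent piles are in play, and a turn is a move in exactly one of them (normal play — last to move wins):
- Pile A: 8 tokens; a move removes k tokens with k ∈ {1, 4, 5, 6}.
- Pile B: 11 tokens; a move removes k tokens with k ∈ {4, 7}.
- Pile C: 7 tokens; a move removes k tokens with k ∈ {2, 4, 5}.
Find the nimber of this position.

4

Grundy values for pile A (subtraction set {1, 4, 5, 6}):
k:     0  1  2  3  4  5  6  7  8
g(k):  0  1  0  1  2  3  2  3  4
So g(8) = 4.
Grundy values for pile B (subtraction set {4, 7}):
k:     0  1  2  3  4  5  6  7  8  9 10 11
g(k):  0  0  0  0  1  1  1  1  2  2  2  0
So g(11) = 0.
Grundy values for pile C (subtraction set {2, 4, 5}):
g(0) = mex{} = 0
g(1) = mex{} = 0
g(2) = mex{0} = 1
g(3) = mex{0} = 1
g(4) = mex{0,1} = 2
g(5) = mex{0,1} = 2
g(6) = mex{0,1,2} = 3
g(7) = mex{1,2} = 0
So g(7) = 0.
The value of a disjunctive sum is the nim-sum of the parts.
Combined value = 4 ⊕ 0 ⊕ 0 = 4.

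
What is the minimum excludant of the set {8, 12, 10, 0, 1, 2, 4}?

3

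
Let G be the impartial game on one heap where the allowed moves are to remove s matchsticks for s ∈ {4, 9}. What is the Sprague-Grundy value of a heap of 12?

1

Build the Grundy sequence with g(k) = mex{g(k−s) : s ∈ {4, 9}, s ≤ k}:
k:     0  1  2  3  4  5  6  7  8  9 10 11 12
g(k):  0  0  0  0  1  1  1  1  0  2  2  2  1
So g(12) = 1.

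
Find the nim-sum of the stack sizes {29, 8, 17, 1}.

Nim-sum: 29 ^ 8 ^ 17 ^ 1 = 5.

5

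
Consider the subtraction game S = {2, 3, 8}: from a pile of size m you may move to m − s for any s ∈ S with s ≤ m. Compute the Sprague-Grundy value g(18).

Compute g(0), g(1), … for moves {2, 3, 8}:
k:     0  1  2  3  4  5  6  7  8  9 10 11 12 13 14 15 16 17 18
g(k):  0  0  1  1  2  0  0  1  1  2  0  0  1  1  2  0  0  1  1
So g(18) = 1.

1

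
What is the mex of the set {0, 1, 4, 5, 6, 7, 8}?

2

The values 0, 1 are all present; 2 is the first non-negative integer missing from the set.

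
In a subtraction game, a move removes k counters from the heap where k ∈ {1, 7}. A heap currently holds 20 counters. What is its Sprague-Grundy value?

Grundy values for subtraction set {1, 7}:
k:     0  1  2  3  4  5  6  7  8  9 10 11 12 13 14 15 16 17 18 19 20
g(k):  0  1  0  1  0  1  0  1  0  1  0  1  0  1  0  1  0  1  0  1  0
So g(20) = 0.

0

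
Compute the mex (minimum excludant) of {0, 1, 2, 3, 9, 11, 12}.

The values 0, 1, 2, 3 are all present; 4 is the first non-negative integer missing from the set.

4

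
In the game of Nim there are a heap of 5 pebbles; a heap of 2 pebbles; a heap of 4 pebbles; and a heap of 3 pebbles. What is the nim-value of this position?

0

Nim-sum: 5 ^ 2 ^ 4 ^ 3 = 0.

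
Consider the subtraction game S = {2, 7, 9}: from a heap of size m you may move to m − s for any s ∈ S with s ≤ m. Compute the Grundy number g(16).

0

Build the Grundy sequence with g(k) = mex{g(k−s) : s ∈ {2, 7, 9}, s ≤ k}:
k:     0  1  2  3  4  5  6  7  8  9 10 11 12 13 14 15 16
g(k):  0  0  1  1  0  0  1  1  2  2  3  3  2  2  3  0  0
So g(16) = 0.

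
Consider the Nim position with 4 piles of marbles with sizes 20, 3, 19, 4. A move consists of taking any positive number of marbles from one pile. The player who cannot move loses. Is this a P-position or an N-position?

P-position

Write each in binary and XOR column by column:
  10100  (20)
  00011  (3)
  10011  (19)
  00100  (4)
  -----
  00000  (0)
The nim-sum is 0, so this is a P-position: the player to move is in a losing position under optimal play.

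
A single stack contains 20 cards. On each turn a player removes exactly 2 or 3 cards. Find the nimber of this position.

0

Compute g(0), g(1), … for moves {2, 3}:
k:     0  1  2  3  4  5  6  7  8  9 10 11 12 13 14 15 16 17 18 19 20
g(k):  0  0  1  1  2  0  0  1  1  2  0  0  1  1  2  0  0  1  1  2  0
So g(20) = 0.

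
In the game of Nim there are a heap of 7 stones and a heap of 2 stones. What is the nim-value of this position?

Compute the nim-sum pairwise:
7 ^ 2 = 5

5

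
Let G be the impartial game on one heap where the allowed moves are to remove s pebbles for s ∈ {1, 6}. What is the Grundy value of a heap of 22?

1

Grundy values for subtraction set {1, 6}:
k:     0  1  2  3  4  5  6  7  8  9 10 11 12 13 14 15 16 17 18 19 20 21 22
g(k):  0  1  0  1  0  1  2  0  1  0  1  0  1  2  0  1  0  1  0  1  2  0  1
So g(22) = 1.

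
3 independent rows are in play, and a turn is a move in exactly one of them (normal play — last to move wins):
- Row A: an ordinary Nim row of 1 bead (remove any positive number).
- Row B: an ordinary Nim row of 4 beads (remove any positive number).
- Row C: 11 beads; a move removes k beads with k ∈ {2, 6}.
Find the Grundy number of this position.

Row A is a plain Nim row of size 1, so its Grundy value is 1.
Row B is a plain Nim row of size 4, so its Grundy value is 4.
Build the Grundy sequence for row C with g(k) = mex{g(k−s) : s ∈ {2, 6}, s ≤ k}:
k:     0  1  2  3  4  5  6  7  8  9 10 11
g(k):  0  0  1  1  0  0  1  1  0  0  1  1
So g(11) = 1.
The value of a disjunctive sum is the nim-sum of the parts.
Combined value = 1 XOR 4 XOR 1 = 4.

4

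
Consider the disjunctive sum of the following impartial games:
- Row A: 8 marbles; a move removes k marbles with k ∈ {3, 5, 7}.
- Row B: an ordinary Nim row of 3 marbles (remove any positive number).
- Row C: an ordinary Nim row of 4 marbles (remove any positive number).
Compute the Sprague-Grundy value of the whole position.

5

Grundy values for row A (subtraction set {3, 5, 7}):
k:     0  1  2  3  4  5  6  7  8
g(k):  0  0  0  1  1  1  2  2  2
So g(8) = 2.
Row B is a plain Nim row of size 3, so its Grundy value is 3.
Row C is a plain Nim row of size 4, so its Grundy value is 4.
By the Sprague-Grundy theorem, the Grundy value of a sum of independent games is the XOR of the component values.
Combined value = 2 ⊕ 3 ⊕ 4 = 5.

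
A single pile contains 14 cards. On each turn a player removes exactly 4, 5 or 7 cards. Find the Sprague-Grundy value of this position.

0

Compute g(0), g(1), … for moves {4, 5, 7}:
g(0) = mex{} = 0
g(1) = mex{} = 0
g(2) = mex{} = 0
g(3) = mex{} = 0
g(4) = mex{0} = 1
g(5) = mex{0} = 1
g(6) = mex{0} = 1
g(7) = mex{0} = 1
g(8) = mex{0,1} = 2
g(9) = mex{0,1} = 2
g(10) = mex{0,1} = 2
g(11) = mex{1} = 0
g(12) = mex{1,2} = 0
g(13) = mex{1,2} = 0
g(14) = mex{1,2} = 0
So g(14) = 0.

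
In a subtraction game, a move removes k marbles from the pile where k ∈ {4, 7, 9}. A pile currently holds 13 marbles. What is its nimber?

0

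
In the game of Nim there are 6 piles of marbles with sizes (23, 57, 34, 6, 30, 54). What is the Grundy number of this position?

Compute the nim-sum pairwise:
23 ^ 57 = 46
46 ^ 34 = 12
12 ^ 6 = 10
10 ^ 30 = 20
20 ^ 54 = 34

34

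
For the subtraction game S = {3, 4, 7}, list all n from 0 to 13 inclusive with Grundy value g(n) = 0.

0, 1, 2, 10, 11, 12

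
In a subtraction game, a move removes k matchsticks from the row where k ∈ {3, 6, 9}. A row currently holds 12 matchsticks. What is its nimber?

Build the Grundy sequence with g(k) = mex{g(k−s) : s ∈ {3, 6, 9}, s ≤ k}:
g(0) = mex{} = 0
g(1) = mex{} = 0
g(2) = mex{} = 0
g(3) = mex{0} = 1
g(4) = mex{0} = 1
g(5) = mex{0} = 1
g(6) = mex{0,1} = 2
g(7) = mex{0,1} = 2
g(8) = mex{0,1} = 2
g(9) = mex{0,1,2} = 3
g(10) = mex{0,1,2} = 3
g(11) = mex{0,1,2} = 3
g(12) = mex{1,2,3} = 0
So g(12) = 0.

0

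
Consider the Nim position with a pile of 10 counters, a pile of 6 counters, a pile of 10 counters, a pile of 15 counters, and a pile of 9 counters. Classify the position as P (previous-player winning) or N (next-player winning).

P-position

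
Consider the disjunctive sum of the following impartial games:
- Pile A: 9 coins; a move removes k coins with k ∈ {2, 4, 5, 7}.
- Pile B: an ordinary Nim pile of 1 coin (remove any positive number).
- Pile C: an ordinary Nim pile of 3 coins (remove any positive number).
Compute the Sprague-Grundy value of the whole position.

For pile A, compute g(0), g(1), … with moves {2, 4, 5, 7}:
k:     0  1  2  3  4  5  6  7  8  9
g(k):  0  0  1  1  2  2  3  3  4  0
So g(9) = 0.
Pile B is a plain Nim pile of size 1, so its Grundy value is 1.
Pile C is a plain Nim pile of size 3, so its Grundy value is 3.
By the Sprague-Grundy theorem, the Grundy value of a sum of independent games is the XOR of the component values.
Combined value = 0 ⊕ 1 ⊕ 3 = 2.

2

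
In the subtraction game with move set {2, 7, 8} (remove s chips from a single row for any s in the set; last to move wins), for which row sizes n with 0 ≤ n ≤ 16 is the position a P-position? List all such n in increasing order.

0, 1, 4, 5, 10, 14, 15

Compute g(0), g(1), … for moves {2, 7, 8}:
k:     0  1  2  3  4  5  6  7  8  9 10 11 12 13 14 15 16
g(k):  0  0  1  1  0  0  1  1  2  2  0  3  1  2  0  0  1
The P-positions (g = 0) in 0..16 are 0, 1, 4, 5, 10, 14, 15.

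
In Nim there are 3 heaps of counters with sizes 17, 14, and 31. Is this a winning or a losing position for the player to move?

Losing position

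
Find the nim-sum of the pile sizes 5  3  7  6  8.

15

Nim-sum: 5 XOR 3 XOR 7 XOR 6 XOR 8 = 15.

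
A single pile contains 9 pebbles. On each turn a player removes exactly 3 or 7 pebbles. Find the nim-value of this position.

1

Build the Grundy sequence with g(k) = mex{g(k−s) : s ∈ {3, 7}, s ≤ k}:
g(0) = mex{} = 0
g(1) = mex{} = 0
g(2) = mex{} = 0
g(3) = mex{0} = 1
g(4) = mex{0} = 1
g(5) = mex{0} = 1
g(6) = mex{1} = 0
g(7) = mex{0,1} = 2
g(8) = mex{0,1} = 2
g(9) = mex{0} = 1
So g(9) = 1.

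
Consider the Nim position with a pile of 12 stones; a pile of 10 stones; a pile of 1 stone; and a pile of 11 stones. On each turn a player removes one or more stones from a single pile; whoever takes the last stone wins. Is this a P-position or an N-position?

Bitwise XOR of the heap sizes:
  1100  (12)
  1010  (10)
  0001  (1)
  1011  (11)
  ----
  1100  (12)
The nim-sum is 12 ≠ 0, so this is an N-position: the player to move can win.

N-position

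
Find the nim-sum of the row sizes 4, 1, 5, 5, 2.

Nim-sum: 4 ⊕ 1 ⊕ 5 ⊕ 5 ⊕ 2 = 7.

7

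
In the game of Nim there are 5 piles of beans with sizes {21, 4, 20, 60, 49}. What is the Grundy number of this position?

8

Write each in binary and XOR column by column:
  010101  (21)
  000100  (4)
  010100  (20)
  111100  (60)
  110001  (49)
  ------
  001000  (8)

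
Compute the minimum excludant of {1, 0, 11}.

The values 0, 1 are all present; 2 is the first non-negative integer missing from the set.

2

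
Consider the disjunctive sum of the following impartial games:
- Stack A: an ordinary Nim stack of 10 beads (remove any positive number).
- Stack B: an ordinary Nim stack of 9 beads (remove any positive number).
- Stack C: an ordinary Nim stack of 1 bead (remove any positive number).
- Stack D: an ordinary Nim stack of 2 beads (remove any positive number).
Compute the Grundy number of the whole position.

0

Stack A is a plain Nim stack of size 10, so its Grundy value is 10.
Stack B is a plain Nim stack of size 9, so its Grundy value is 9.
Stack C is a plain Nim stack of size 1, so its Grundy value is 1.
Stack D is a plain Nim stack of size 2, so its Grundy value is 2.
By the Sprague-Grundy theorem, the Grundy value of a sum of independent games is the XOR of the component values.
Combined value = 10 XOR 9 XOR 1 XOR 2 = 0.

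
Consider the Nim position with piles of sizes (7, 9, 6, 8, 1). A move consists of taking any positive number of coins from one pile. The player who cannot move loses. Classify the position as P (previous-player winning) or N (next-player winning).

Bitwise XOR of the heap sizes:
  0111  (7)
  1001  (9)
  0110  (6)
  1000  (8)
  0001  (1)
  ----
  0001  (1)
The nim-sum is 1 ≠ 0, so this is an N-position: the player to move can win.

N-position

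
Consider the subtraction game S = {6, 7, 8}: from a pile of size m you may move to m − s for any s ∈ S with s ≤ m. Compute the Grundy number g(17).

0

Compute g(0), g(1), … for moves {6, 7, 8}:
k:     0  1  2  3  4  5  6  7  8  9 10 11 12 13 14 15 16 17
g(k):  0  0  0  0  0  0  1  1  1  1  1  1  2  2  0  0  0  0
So g(17) = 0.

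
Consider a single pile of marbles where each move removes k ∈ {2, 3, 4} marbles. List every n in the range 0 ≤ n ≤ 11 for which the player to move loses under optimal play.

0, 1, 6, 7

Build the Grundy sequence with g(k) = mex{g(k−s) : s ∈ {2, 3, 4}, s ≤ k}:
k:     0  1  2  3  4  5  6  7  8  9 10 11
g(k):  0  0  1  1  2  2  0  0  1  1  2  2
The P-positions (g = 0) in 0..11 are 0, 1, 6, 7.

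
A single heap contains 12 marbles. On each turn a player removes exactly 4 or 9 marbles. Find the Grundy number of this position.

Build the Grundy sequence with g(k) = mex{g(k−s) : s ∈ {4, 9}, s ≤ k}:
g(0) = mex{} = 0
g(1) = mex{} = 0
g(2) = mex{} = 0
g(3) = mex{} = 0
g(4) = mex{0} = 1
g(5) = mex{0} = 1
g(6) = mex{0} = 1
g(7) = mex{0} = 1
g(8) = mex{1} = 0
g(9) = mex{0,1} = 2
g(10) = mex{0,1} = 2
g(11) = mex{0,1} = 2
g(12) = mex{0} = 1
So g(12) = 1.

1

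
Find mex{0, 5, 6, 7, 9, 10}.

1

0 is in the set but 1 is not, so the mex is 1.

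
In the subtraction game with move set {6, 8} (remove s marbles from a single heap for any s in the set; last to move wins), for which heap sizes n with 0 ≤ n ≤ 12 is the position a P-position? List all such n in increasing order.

0, 1, 2, 3, 4, 5

Compute g(0), g(1), … for moves {6, 8}:
g(0) = mex{} = 0
g(1) = mex{} = 0
g(2) = mex{} = 0
g(3) = mex{} = 0
g(4) = mex{} = 0
g(5) = mex{} = 0
g(6) = mex{0} = 1
g(7) = mex{0} = 1
g(8) = mex{0} = 1
g(9) = mex{0} = 1
g(10) = mex{0} = 1
g(11) = mex{0} = 1
g(12) = mex{0,1} = 2
The P-positions (g = 0) in 0..12 are 0, 1, 2, 3, 4, 5.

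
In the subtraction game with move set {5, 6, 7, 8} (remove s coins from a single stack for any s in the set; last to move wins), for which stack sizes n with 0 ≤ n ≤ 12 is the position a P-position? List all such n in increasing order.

Grundy values for subtraction set {5, 6, 7, 8}:
k:     0  1  2  3  4  5  6  7  8  9 10 11 12
g(k):  0  0  0  0  0  1  1  1  1  1  2  2  2
The P-positions (g = 0) in 0..12 are 0, 1, 2, 3, 4.

0, 1, 2, 3, 4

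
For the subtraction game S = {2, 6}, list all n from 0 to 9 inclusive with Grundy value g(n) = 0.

Build the Grundy sequence with g(k) = mex{g(k−s) : s ∈ {2, 6}, s ≤ k}:
k:     0  1  2  3  4  5  6  7  8  9
g(k):  0  0  1  1  0  0  1  1  0  0
The P-positions (g = 0) in 0..9 are 0, 1, 4, 5, 8, 9.

0, 1, 4, 5, 8, 9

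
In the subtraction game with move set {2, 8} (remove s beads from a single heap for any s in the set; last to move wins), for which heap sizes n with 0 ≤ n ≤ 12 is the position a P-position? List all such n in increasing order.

Grundy values for subtraction set {2, 8}:
k:     0  1  2  3  4  5  6  7  8  9 10 11 12
g(k):  0  0  1  1  0  0  1  1  2  2  0  0  1
The P-positions (g = 0) in 0..12 are 0, 1, 4, 5, 10, 11.

0, 1, 4, 5, 10, 11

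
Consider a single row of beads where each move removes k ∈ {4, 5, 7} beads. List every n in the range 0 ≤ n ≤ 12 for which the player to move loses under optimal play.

0, 1, 2, 3, 11, 12

Compute g(0), g(1), … for moves {4, 5, 7}:
k:     0  1  2  3  4  5  6  7  8  9 10 11 12
g(k):  0  0  0  0  1  1  1  1  2  2  2  0  0
The P-positions (g = 0) in 0..12 are 0, 1, 2, 3, 11, 12.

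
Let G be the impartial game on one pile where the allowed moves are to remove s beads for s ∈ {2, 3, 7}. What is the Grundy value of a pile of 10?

0

Compute g(0), g(1), … for moves {2, 3, 7}:
g(0) = mex{} = 0
g(1) = mex{} = 0
g(2) = mex{0} = 1
g(3) = mex{0} = 1
g(4) = mex{0,1} = 2
g(5) = mex{1} = 0
g(6) = mex{1,2} = 0
g(7) = mex{0,2} = 1
g(8) = mex{0} = 1
g(9) = mex{0,1} = 2
g(10) = mex{1} = 0
So g(10) = 0.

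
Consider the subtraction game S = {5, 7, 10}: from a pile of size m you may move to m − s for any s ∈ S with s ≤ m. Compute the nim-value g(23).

Build the Grundy sequence with g(k) = mex{g(k−s) : s ∈ {5, 7, 10}, s ≤ k}:
k:     0  1  2  3  4  5  6  7  8  9 10 11 12 13 14 15 16 17 18 19 20 21 22 23
g(k):  0  0  0  0  0  1  1  1  1  1  2  2  2  2  2  0  0  0  0  0  1  1  1  1
So g(23) = 1.

1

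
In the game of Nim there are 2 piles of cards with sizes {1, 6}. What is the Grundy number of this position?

Write each in binary and XOR column by column:
  001  (1)
  110  (6)
  ---
  111  (7)

7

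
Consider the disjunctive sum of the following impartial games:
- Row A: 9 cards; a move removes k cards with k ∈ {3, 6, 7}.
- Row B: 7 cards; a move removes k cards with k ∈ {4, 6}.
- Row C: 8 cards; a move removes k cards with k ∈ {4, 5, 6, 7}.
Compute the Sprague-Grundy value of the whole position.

For row A, compute g(0), g(1), … with moves {3, 6, 7}:
k:     0  1  2  3  4  5  6  7  8  9
g(k):  0  0  0  1  1  1  2  2  2  3
So g(9) = 3.
Grundy values for row B (subtraction set {4, 6}):
k:     0  1  2  3  4  5  6  7
g(k):  0  0  0  0  1  1  1  1
So g(7) = 1.
For row C, compute g(0), g(1), … with moves {4, 5, 6, 7}:
k:     0  1  2  3  4  5  6  7  8
g(k):  0  0  0  0  1  1  1  1  2
So g(8) = 2.
By the Sprague-Grundy theorem, the Grundy value of a sum of independent games is the XOR of the component values.
Combined value = 3 XOR 1 XOR 2 = 0.

0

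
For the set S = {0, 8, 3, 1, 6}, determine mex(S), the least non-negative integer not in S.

The values 0, 1 are all present; 2 is the first non-negative integer missing from the set.

2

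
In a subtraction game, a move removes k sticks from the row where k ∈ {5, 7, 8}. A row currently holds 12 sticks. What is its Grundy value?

Build the Grundy sequence with g(k) = mex{g(k−s) : s ∈ {5, 7, 8}, s ≤ k}:
g(0) = mex{} = 0
g(1) = mex{} = 0
g(2) = mex{} = 0
g(3) = mex{} = 0
g(4) = mex{} = 0
g(5) = mex{0} = 1
g(6) = mex{0} = 1
g(7) = mex{0} = 1
g(8) = mex{0} = 1
g(9) = mex{0} = 1
g(10) = mex{0,1} = 2
g(11) = mex{0,1} = 2
g(12) = mex{0,1} = 2
So g(12) = 2.

2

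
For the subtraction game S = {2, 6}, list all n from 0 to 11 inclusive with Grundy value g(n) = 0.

Build the Grundy sequence with g(k) = mex{g(k−s) : s ∈ {2, 6}, s ≤ k}:
k:     0  1  2  3  4  5  6  7  8  9 10 11
g(k):  0  0  1  1  0  0  1  1  0  0  1  1
The P-positions (g = 0) in 0..11 are 0, 1, 4, 5, 8, 9.

0, 1, 4, 5, 8, 9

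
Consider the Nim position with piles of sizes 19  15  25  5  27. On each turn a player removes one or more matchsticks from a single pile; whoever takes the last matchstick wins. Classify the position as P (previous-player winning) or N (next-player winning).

Write each in binary and XOR column by column:
  10011  (19)
  01111  (15)
  11001  (25)
  00101  (5)
  11011  (27)
  -----
  11011  (27)
The nim-sum is 27 ≠ 0, so this is an N-position: the player to move can win.

N-position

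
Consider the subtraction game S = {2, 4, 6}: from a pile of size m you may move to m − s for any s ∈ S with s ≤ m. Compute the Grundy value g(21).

2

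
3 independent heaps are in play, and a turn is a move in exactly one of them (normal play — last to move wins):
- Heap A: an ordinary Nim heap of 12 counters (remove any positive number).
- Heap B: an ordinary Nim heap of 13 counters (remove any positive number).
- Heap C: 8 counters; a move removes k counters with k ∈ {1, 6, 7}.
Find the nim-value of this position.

3

Heap A is a plain Nim heap of size 12, so its Grundy value is 12.
Heap B is a plain Nim heap of size 13, so its Grundy value is 13.
For heap C, compute g(0), g(1), … with moves {1, 6, 7}:
g(0) = mex{} = 0
g(1) = mex{0} = 1
g(2) = mex{1} = 0
g(3) = mex{0} = 1
g(4) = mex{1} = 0
g(5) = mex{0} = 1
g(6) = mex{0,1} = 2
g(7) = mex{0,1,2} = 3
g(8) = mex{0,1,3} = 2
So g(8) = 2.
The value of a disjunctive sum is the nim-sum of the parts.
Combined value = 12 XOR 13 XOR 2 = 3.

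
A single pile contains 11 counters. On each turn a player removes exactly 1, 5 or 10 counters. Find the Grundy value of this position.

Compute g(0), g(1), … for moves {1, 5, 10}:
g(0) = mex{} = 0
g(1) = mex{0} = 1
g(2) = mex{1} = 0
g(3) = mex{0} = 1
g(4) = mex{1} = 0
g(5) = mex{0} = 1
g(6) = mex{1} = 0
g(7) = mex{0} = 1
g(8) = mex{1} = 0
g(9) = mex{0} = 1
g(10) = mex{0,1} = 2
g(11) = mex{0,1,2} = 3
So g(11) = 3.

3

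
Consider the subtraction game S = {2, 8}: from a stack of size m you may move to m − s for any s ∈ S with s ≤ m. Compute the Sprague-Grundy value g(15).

0

Grundy values for subtraction set {2, 8}:
k:     0  1  2  3  4  5  6  7  8  9 10 11 12 13 14 15
g(k):  0  0  1  1  0  0  1  1  2  2  0  0  1  1  0  0
So g(15) = 0.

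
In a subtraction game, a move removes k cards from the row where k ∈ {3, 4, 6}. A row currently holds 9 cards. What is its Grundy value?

0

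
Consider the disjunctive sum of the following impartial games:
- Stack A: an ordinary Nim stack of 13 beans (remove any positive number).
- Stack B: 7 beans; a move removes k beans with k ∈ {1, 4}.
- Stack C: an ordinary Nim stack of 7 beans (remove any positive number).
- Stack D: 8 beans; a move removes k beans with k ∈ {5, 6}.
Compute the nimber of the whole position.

11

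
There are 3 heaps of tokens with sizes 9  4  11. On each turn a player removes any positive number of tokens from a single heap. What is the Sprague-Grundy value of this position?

Compute the nim-sum pairwise:
9 ^ 4 = 13
13 ^ 11 = 6

6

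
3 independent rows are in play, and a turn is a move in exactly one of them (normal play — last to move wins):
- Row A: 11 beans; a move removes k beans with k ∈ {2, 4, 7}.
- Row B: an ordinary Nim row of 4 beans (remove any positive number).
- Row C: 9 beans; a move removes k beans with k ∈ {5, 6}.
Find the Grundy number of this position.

4

Build the Grundy sequence for row A with g(k) = mex{g(k−s) : s ∈ {2, 4, 7}, s ≤ k}:
g(0) = mex{} = 0
g(1) = mex{} = 0
g(2) = mex{0} = 1
g(3) = mex{0} = 1
g(4) = mex{0,1} = 2
g(5) = mex{0,1} = 2
g(6) = mex{1,2} = 0
g(7) = mex{0,1,2} = 3
g(8) = mex{0,2} = 1
g(9) = mex{1,2,3} = 0
g(10) = mex{0,1} = 2
g(11) = mex{0,2,3} = 1
So g(11) = 1.
Row B is a plain Nim row of size 4, so its Grundy value is 4.
Build the Grundy sequence for row C with g(k) = mex{g(k−s) : s ∈ {5, 6}, s ≤ k}:
k:     0  1  2  3  4  5  6  7  8  9
g(k):  0  0  0  0  0  1  1  1  1  1
So g(9) = 1.
The value of a disjunctive sum is the nim-sum of the parts.
Combined value = 1 ⊕ 4 ⊕ 1 = 4.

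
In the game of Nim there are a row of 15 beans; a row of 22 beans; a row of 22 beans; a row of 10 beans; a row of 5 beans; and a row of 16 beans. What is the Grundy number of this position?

16

In binary:
  01111  (15)
  10110  (22)
  10110  (22)
  01010  (10)
  00101  (5)
  10000  (16)
  -----
  10000  (16)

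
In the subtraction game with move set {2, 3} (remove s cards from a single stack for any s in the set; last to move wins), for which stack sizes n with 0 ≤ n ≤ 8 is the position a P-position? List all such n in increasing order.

0, 1, 5, 6

Build the Grundy sequence with g(k) = mex{g(k−s) : s ∈ {2, 3}, s ≤ k}:
g(0) = mex{} = 0
g(1) = mex{} = 0
g(2) = mex{0} = 1
g(3) = mex{0} = 1
g(4) = mex{0,1} = 2
g(5) = mex{1} = 0
g(6) = mex{1,2} = 0
g(7) = mex{0,2} = 1
g(8) = mex{0} = 1
The P-positions (g = 0) in 0..8 are 0, 1, 5, 6.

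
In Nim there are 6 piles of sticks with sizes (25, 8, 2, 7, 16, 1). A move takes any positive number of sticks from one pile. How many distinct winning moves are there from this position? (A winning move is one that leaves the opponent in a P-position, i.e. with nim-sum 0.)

1

Compute the nim-sum pairwise:
25 XOR 8 = 17
17 XOR 2 = 19
19 XOR 7 = 20
20 XOR 16 = 4
4 XOR 1 = 5
The overall nim-sum is X = 5. A pile of size p has a winning move iff p XOR X < p (reduce it to p XOR X).
  25: 25 XOR 5 = 28 ≥ 25 — no move.
  8: 8 XOR 5 = 13 ≥ 8 — no move.
  2: 2 XOR 5 = 7 ≥ 2 — no move.
  7: 7 XOR 5 = 2 < 7 — winning move (to 2).
  16: 16 XOR 5 = 21 ≥ 16 — no move.
  1: 1 XOR 5 = 4 ≥ 1 — no move.
That gives 1 winning move.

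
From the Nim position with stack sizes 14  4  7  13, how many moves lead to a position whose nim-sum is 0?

Nim-sum: 14 ⊕ 4 ⊕ 7 ⊕ 13 = 0.
The nim-sum is already 0, so every move leaves a nonzero nim-sum — there are no winning moves.

0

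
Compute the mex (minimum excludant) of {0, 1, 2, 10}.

The values 0, 1, 2 are all present; 3 is the first non-negative integer missing from the set.

3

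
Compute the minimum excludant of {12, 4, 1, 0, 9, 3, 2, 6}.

5

The values 0, 1, 2, 3, 4 are all present; 5 is the first non-negative integer missing from the set.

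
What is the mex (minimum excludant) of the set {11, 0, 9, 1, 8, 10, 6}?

The values 0, 1 are all present; 2 is the first non-negative integer missing from the set.

2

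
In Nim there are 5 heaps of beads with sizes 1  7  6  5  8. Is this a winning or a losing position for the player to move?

Winning position

Compute the nim-sum pairwise:
1 XOR 7 = 6
6 XOR 6 = 0
0 XOR 5 = 5
5 XOR 8 = 13
The nim-sum is 13 ≠ 0, so this is an N-position: the player to move can win.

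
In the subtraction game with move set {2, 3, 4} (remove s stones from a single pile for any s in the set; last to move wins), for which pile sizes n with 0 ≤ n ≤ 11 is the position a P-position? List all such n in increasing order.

0, 1, 6, 7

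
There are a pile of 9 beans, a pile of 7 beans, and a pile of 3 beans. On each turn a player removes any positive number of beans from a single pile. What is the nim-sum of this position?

13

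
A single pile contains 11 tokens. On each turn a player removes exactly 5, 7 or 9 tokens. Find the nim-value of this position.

2

Grundy values for subtraction set {5, 7, 9}:
k:     0  1  2  3  4  5  6  7  8  9 10 11
g(k):  0  0  0  0  0  1  1  1  1  1  2  2
So g(11) = 2.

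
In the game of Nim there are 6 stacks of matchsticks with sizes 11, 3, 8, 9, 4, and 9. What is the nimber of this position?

4

Compute the nim-sum pairwise:
11 ^ 3 = 8
8 ^ 8 = 0
0 ^ 9 = 9
9 ^ 4 = 13
13 ^ 9 = 4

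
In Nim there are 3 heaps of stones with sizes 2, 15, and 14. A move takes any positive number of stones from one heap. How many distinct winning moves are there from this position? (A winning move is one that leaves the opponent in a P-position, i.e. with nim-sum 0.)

3

In binary:
  0010  (2)
  1111  (15)
  1110  (14)
  ----
  0011  (3)
The overall nim-sum is X = 3. A heap of size p has a winning move iff p XOR X < p (reduce it to p XOR X).
  2: 2 XOR 3 = 1 < 2 — winning move (to 1).
  15: 15 XOR 3 = 12 < 15 — winning move (to 12).
  14: 14 XOR 3 = 13 < 14 — winning move (to 13).
That gives 3 winning moves.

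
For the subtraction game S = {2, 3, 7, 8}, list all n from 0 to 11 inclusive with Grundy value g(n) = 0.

Grundy values for subtraction set {2, 3, 7, 8}:
k:     0  1  2  3  4  5  6  7  8  9 10 11
g(k):  0  0  1  1  2  0  0  1  1  2  0  0
The P-positions (g = 0) in 0..11 are 0, 1, 5, 6, 10, 11.

0, 1, 5, 6, 10, 11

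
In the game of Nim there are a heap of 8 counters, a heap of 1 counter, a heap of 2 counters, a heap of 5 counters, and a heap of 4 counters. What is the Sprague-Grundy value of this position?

Compute the nim-sum pairwise:
8 XOR 1 = 9
9 XOR 2 = 11
11 XOR 5 = 14
14 XOR 4 = 10

10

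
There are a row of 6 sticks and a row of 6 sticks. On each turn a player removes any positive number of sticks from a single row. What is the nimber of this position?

0

Compute the nim-sum pairwise:
6 ⊕ 6 = 0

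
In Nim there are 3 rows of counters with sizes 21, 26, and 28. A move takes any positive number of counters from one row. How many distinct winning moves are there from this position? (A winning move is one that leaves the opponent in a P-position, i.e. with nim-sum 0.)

Nim-sum: 21 XOR 26 XOR 28 = 19.
The overall nim-sum is X = 19. A row of size p has a winning move iff p XOR X < p (reduce it to p XOR X).
  21: 21 XOR 19 = 6 < 21 — winning move (to 6).
  26: 26 XOR 19 = 9 < 26 — winning move (to 9).
  28: 28 XOR 19 = 15 < 28 — winning move (to 15).
That gives 3 winning moves.

3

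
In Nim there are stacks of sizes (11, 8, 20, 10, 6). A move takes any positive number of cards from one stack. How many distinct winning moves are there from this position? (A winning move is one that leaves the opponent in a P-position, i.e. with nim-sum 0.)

In binary:
  01011  (11)
  01000  (8)
  10100  (20)
  01010  (10)
  00110  (6)
  -----
  11011  (27)
The overall nim-sum is X = 27. A stack of size p has a winning move iff p XOR X < p (reduce it to p XOR X).
  11: 11 XOR 27 = 16 ≥ 11 — no move.
  8: 8 XOR 27 = 19 ≥ 8 — no move.
  20: 20 XOR 27 = 15 < 20 — winning move (to 15).
  10: 10 XOR 27 = 17 ≥ 10 — no move.
  6: 6 XOR 27 = 29 ≥ 6 — no move.
That gives 1 winning move.

1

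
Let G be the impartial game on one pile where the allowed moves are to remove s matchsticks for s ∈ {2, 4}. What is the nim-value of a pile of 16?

2

Compute g(0), g(1), … for moves {2, 4}:
k:     0  1  2  3  4  5  6  7  8  9 10 11 12 13 14 15 16
g(k):  0  0  1  1  2  2  0  0  1  1  2  2  0  0  1  1  2
So g(16) = 2.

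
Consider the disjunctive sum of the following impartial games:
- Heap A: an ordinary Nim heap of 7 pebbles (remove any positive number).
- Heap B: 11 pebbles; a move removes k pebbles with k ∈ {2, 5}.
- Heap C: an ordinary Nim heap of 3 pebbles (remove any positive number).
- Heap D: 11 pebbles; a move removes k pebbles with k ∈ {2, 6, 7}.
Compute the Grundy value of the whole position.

Heap A is a plain Nim heap of size 7, so its Grundy value is 7.
Build the Grundy sequence for heap B with g(k) = mex{g(k−s) : s ∈ {2, 5}, s ≤ k}:
g(0) = mex{} = 0
g(1) = mex{} = 0
g(2) = mex{0} = 1
g(3) = mex{0} = 1
g(4) = mex{1} = 0
g(5) = mex{0,1} = 2
g(6) = mex{0} = 1
g(7) = mex{1,2} = 0
g(8) = mex{1} = 0
g(9) = mex{0} = 1
g(10) = mex{0,2} = 1
g(11) = mex{1} = 0
So g(11) = 0.
Heap C is a plain Nim heap of size 3, so its Grundy value is 3.
Build the Grundy sequence for heap D with g(k) = mex{g(k−s) : s ∈ {2, 6, 7}, s ≤ k}:
k:     0  1  2  3  4  5  6  7  8  9 10 11
g(k):  0  0  1  1  0  0  1  1  2  0  3  1
So g(11) = 1.
By the Sprague-Grundy theorem, the Grundy value of a sum of independent games is the XOR of the component values.
Combined value = 7 ⊕ 0 ⊕ 3 ⊕ 1 = 5.

5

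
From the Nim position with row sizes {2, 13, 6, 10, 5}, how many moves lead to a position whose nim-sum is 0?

3

In binary:
  0010  (2)
  1101  (13)
  0110  (6)
  1010  (10)
  0101  (5)
  ----
  0110  (6)
The overall nim-sum is X = 6. A row of size p has a winning move iff p XOR X < p (reduce it to p XOR X).
  2: 2 XOR 6 = 4 ≥ 2 — no move.
  13: 13 XOR 6 = 11 < 13 — winning move (to 11).
  6: 6 XOR 6 = 0 < 6 — winning move (to 0).
  10: 10 XOR 6 = 12 ≥ 10 — no move.
  5: 5 XOR 6 = 3 < 5 — winning move (to 3).
That gives 3 winning moves.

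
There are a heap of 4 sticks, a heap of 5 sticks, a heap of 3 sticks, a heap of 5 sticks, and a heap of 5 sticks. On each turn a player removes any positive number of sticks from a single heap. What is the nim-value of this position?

In binary:
  100  (4)
  101  (5)
  011  (3)
  101  (5)
  101  (5)
  ---
  010  (2)

2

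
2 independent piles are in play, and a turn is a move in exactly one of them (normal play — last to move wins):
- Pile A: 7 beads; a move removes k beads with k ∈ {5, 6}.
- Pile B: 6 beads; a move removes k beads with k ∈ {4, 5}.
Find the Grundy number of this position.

0

Build the Grundy sequence for pile A with g(k) = mex{g(k−s) : s ∈ {5, 6}, s ≤ k}:
k:     0  1  2  3  4  5  6  7
g(k):  0  0  0  0  0  1  1  1
So g(7) = 1.
For pile B, compute g(0), g(1), … with moves {4, 5}:
g(0) = mex{} = 0
g(1) = mex{} = 0
g(2) = mex{} = 0
g(3) = mex{} = 0
g(4) = mex{0} = 1
g(5) = mex{0} = 1
g(6) = mex{0} = 1
So g(6) = 1.
The value of a disjunctive sum is the nim-sum of the parts.
Combined value = 1 XOR 1 = 0.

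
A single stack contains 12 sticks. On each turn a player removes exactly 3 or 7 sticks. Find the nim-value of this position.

0

Grundy values for subtraction set {3, 7}:
g(0) = mex{} = 0
g(1) = mex{} = 0
g(2) = mex{} = 0
g(3) = mex{0} = 1
g(4) = mex{0} = 1
g(5) = mex{0} = 1
g(6) = mex{1} = 0
g(7) = mex{0,1} = 2
g(8) = mex{0,1} = 2
g(9) = mex{0} = 1
g(10) = mex{1,2} = 0
g(11) = mex{1,2} = 0
g(12) = mex{1} = 0
So g(12) = 0.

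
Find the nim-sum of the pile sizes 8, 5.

13

Nim-sum: 8 XOR 5 = 13.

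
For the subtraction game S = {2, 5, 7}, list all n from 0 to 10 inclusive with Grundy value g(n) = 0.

0, 1, 4, 10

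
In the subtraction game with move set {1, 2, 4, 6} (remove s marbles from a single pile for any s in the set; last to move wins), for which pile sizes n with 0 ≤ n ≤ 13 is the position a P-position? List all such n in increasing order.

0, 3, 8, 11

Compute g(0), g(1), … for moves {1, 2, 4, 6}:
k:     0  1  2  3  4  5  6  7  8  9 10 11 12 13
g(k):  0  1  2  0  1  2  3  4  0  1  2  0  1  2
The P-positions (g = 0) in 0..13 are 0, 3, 8, 11.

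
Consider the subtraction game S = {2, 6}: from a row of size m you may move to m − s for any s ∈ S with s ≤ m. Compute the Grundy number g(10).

1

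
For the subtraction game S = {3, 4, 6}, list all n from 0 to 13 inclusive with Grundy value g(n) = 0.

0, 1, 2, 9, 10, 11

Grundy values for subtraction set {3, 4, 6}:
g(0) = mex{} = 0
g(1) = mex{} = 0
g(2) = mex{} = 0
g(3) = mex{0} = 1
g(4) = mex{0} = 1
g(5) = mex{0} = 1
g(6) = mex{0,1} = 2
g(7) = mex{0,1} = 2
g(8) = mex{0,1} = 2
g(9) = mex{1,2} = 0
g(10) = mex{1,2} = 0
g(11) = mex{1,2} = 0
g(12) = mex{0,2} = 1
g(13) = mex{0,2} = 1
The P-positions (g = 0) in 0..13 are 0, 1, 2, 9, 10, 11.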